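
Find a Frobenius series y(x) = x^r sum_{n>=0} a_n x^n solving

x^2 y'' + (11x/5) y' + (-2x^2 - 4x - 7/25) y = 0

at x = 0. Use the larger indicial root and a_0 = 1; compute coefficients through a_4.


Write in Frobenius form y'' + (p(x)/x) y' + (q(x)/x^2) y = 0:
  p(x) = 11/5,  q(x) = -2x^2 - 4x - 7/25.
Indicial equation: r(r-1) + (11/5) r + (-7/25) = 0 -> roots r_1 = 1/5, r_2 = -7/5.
Take r = r_1 = 1/5. Let y(x) = x^r sum_{n>=0} a_n x^n with a_0 = 1.
Substitute y = x^r sum a_n x^n and match x^{r+n}. The recurrence is
  D(n) a_n - 4 a_{n-1} - 2 a_{n-2} = 0,  where D(n) = (r+n)(r+n-1) + (11/5)(r+n) + (-7/25).
  a_n = [4 a_{n-1} + 2 a_{n-2}] / D(n).
Since the indicial polynomial factors as (r - r_1)(r - r_2), D(n) = (r_1 + n - r_1)(r_1 + n - r_2) = n(n + 8/5).
Evaluating step by step (a_0 = 1):
  n = 1: D(1) = 1(1 + 8/5) = 13/5; numerator = 4(1) = 4; a_1 = (4)/(13/5) = 20/13
  n = 2: D(2) = 2(2 + 8/5) = 36/5; numerator = 4(20/13) + 2(1) = 106/13; a_2 = (106/13)/(36/5) = 265/234
  n = 3: D(3) = 3(3 + 8/5) = 69/5; numerator = 4(265/234) + 2(20/13) = 890/117; a_3 = (890/117)/(69/5) = 4450/8073
  n = 4: D(4) = 4(4 + 8/5) = 112/5; numerator = 4(4450/8073) + 2(265/234) = 36085/8073; a_4 = (36085/8073)/(112/5) = 25775/129168

r = 1/5; a_0 = 1; a_1 = 20/13; a_2 = 265/234; a_3 = 4450/8073; a_4 = 25775/129168


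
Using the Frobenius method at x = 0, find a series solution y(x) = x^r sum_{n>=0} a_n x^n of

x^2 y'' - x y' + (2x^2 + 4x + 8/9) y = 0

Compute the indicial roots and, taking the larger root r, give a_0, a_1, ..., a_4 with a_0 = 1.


Write in Frobenius form y'' + (p(x)/x) y' + (q(x)/x^2) y = 0:
  p(x) = -1,  q(x) = 2x^2 + 4x + 8/9.
Indicial equation: r(r-1) + (-1) r + (8/9) = 0 -> roots r_1 = 4/3, r_2 = 2/3.
Take r = r_1 = 4/3. Let y(x) = x^r sum_{n>=0} a_n x^n with a_0 = 1.
Substitute y = x^r sum a_n x^n and match x^{r+n}. The recurrence is
  D(n) a_n + 4 a_{n-1} + 2 a_{n-2} = 0,  where D(n) = (r+n)(r+n-1) + (-1)(r+n) + (8/9).
  a_n = [-4 a_{n-1} - 2 a_{n-2}] / D(n).
Since the indicial polynomial factors as (r - r_1)(r - r_2), D(n) = (r_1 + n - r_1)(r_1 + n - r_2) = n(n + 2/3).
Evaluating step by step (a_0 = 1):
  n = 1: D(1) = 1(1 + 2/3) = 5/3; numerator = -4(1) = -4; a_1 = (-4)/(5/3) = -12/5
  n = 2: D(2) = 2(2 + 2/3) = 16/3; numerator = -4(-12/5) - 2(1) = 38/5; a_2 = (38/5)/(16/3) = 57/40
  n = 3: D(3) = 3(3 + 2/3) = 11; numerator = -4(57/40) - 2(-12/5) = -9/10; a_3 = (-9/10)/(11) = -9/110
  n = 4: D(4) = 4(4 + 2/3) = 56/3; numerator = -4(-9/110) - 2(57/40) = -111/44; a_4 = (-111/44)/(56/3) = -333/2464

r = 4/3; a_0 = 1; a_1 = -12/5; a_2 = 57/40; a_3 = -9/110; a_4 = -333/2464


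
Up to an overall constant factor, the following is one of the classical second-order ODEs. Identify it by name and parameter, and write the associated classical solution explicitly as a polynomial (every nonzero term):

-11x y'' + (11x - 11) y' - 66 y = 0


All three coefficients share the factor -11; dividing through by -11 gives  x y'' + (1 - x) y' + 6 y = 0.
This matches the Laguerre equation x y'' + (1 - x) y' + n y = 0 with n = 6; the polynomial solution is L_6(x).
With y = sum_k a_k x^k, matching x^k gives (k+1)k a_{k+1} + (k+1) a_{k+1} - k a_k + n a_k = 0, i.e. (k+1)^2 a_{k+1} = (k - n) a_k = (k - 6) a_k. The right side vanishes at k = 6, so the series terminates at degree 6.
Standard normalization L_n(0) = 1 gives a_0 = 1. Work upward with a_{k+1} = (k - 6) a_k / (k+1)^2:
  a_1 = (0 - 6)(1) / 1^2 = -6/1 = -6
  a_2 = (1 - 6)(-6) / 2^2 = 30/4 = 15/2
  a_3 = (2 - 6)(15/2) / 3^2 = -30/9 = -10/3
  a_4 = (3 - 6)(-10/3) / 4^2 = 10/16 = 5/8
  a_5 = (4 - 6)(5/8) / 5^2 = (-5/4)/25 = -1/20
  a_6 = (5 - 6)(-1/20) / 6^2 = (1/20)/36 = 1/720
Hence L_6(x) = x^6/720 - x^5/20 + 5 x^4/8 - 10 x^3/3 + 15 x^2/2 - 6 x + 1.

L_6(x); series = x^6/720 - x^5/20 + 5 x^4/8 - 10 x^3/3 + 15 x^2/2 - 6 x + 1


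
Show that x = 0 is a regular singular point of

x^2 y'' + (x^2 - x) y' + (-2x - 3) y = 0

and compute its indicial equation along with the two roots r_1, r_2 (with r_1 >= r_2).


Divide by x^2 to reach normal form y'' + P_1(x) y' + P_2(x) y = 0 with P_1(x) = 1 - 1/x and P_2(x) = -2/x - 3/x^2.
x = 0 is a singular point because the y'-coefficient 1 - 1/x has a pole at x = 0 and the y-coefficient -2/x - 3/x^2 has a pole at x = 0.
It is a regular singular point because x P_1(x) = p(x) = x - 1 and x^2 P_2(x) = q(x) = -2x - 3 are polynomials, hence analytic at x = 0.
p(0) = -1,  q(0) = -3.
Indicial equation: r(r-1) + p(0) r + q(0) = 0, i.e. r^2 + (p(0) - 1) r + q(0) = 0, i.e. r^2 - 2 r - 3 = 0.
Discriminant: (-2)^2 - 4(-3) = 16, so r = (2 ± 4)/2.
Solving: r_1 = 3, r_2 = -1.

indicial: r^2 - 2 r - 3 = 0; roots r_1 = 3, r_2 = -1


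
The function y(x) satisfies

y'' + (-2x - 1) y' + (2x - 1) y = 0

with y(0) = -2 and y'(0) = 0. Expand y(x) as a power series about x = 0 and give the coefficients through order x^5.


Ansatz: y(x) = sum_{n>=0} a_n x^n, so y'(x) = sum_{n>=1} n a_n x^(n-1) and y''(x) = sum_{n>=2} n(n-1) a_n x^(n-2).
Substitute into P(x) y'' + Q(x) y' + R(x) y = 0 with P(x) = 1, Q(x) = -2x - 1, R(x) = 2x - 1, and match powers of x.
Initial conditions: a_0 = -2, a_1 = 0.
Setting the coefficient of each power of x to zero and solving order by order (substituting the coefficients already found):
  x^0: 2 a_2 - a_1 - a_0 = 0  ->  2 a_2 = a_1 + a_0 = -2  ->  a_2 = -1
  x^1: 6 a_3 - 2 a_2 - 3 a_1 + 2 a_0 = 0  ->  6 a_3 = 2 a_2 + 3 a_1 - 2 a_0 = 2  ->  a_3 = 1/3
  x^2: 12 a_4 - 3 a_3 - 5 a_2 + 2 a_1 = 0  ->  12 a_4 = 3 a_3 + 5 a_2 - 2 a_1 = -4  ->  a_4 = -1/3
  x^3: 20 a_5 - 4 a_4 - 7 a_3 + 2 a_2 = 0  ->  20 a_5 = 4 a_4 + 7 a_3 - 2 a_2 = 3  ->  a_5 = 3/20
Truncated series: y(x) = -2 - x^2 + (1/3) x^3 - (1/3) x^4 + (3/20) x^5 + O(x^6).

a_0 = -2; a_1 = 0; a_2 = -1; a_3 = 1/3; a_4 = -1/3; a_5 = 3/20


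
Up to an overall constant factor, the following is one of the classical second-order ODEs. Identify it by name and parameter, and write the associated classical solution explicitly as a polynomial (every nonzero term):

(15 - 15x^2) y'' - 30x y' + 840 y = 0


All three coefficients share the factor 15; dividing through by 15 gives  (1 - x^2) y'' - 2x y' + 56 y = 0.
This matches the Legendre equation (1 - x^2) y'' - 2x y' + n(n+1) y = 0 (note the -2x y' term) with n(n+1) = 56, so n = 7; the polynomial solution is P_7(x).
With y = sum_k a_k x^k, matching x^k gives (k+2)(k+1) a_{k+2} = [k(k+1) - n(n+1)] a_k = (k - 7)(k + 8) a_k. The right side vanishes at k = 7, so the series with the parity of 7 terminates at degree 7.
Standard normalization (P_n(1) = 1): leading coefficient (2n)!/(2^n (n!)^2) = 87178291200/(128*25401600) = 429/16, so a_7 = 429/16. Work downward with a_k = (k+1)(k+2) a_{k+2} / ((k - 7)(k + 8)):
  a_5 = (6)(7)(429/16) / ((5 - 7)(5 + 8)) = (9009/8)/(-26) = -693/16
  a_3 = (4)(5)(-693/16) / ((3 - 7)(3 + 8)) = (-3465/4)/(-44) = 315/16
  a_1 = (2)(3)(315/16) / ((1 - 7)(1 + 8)) = (945/8)/(-54) = -35/16
Hence P_7(x) = 429 x^7/16 - 693 x^5/16 + 315 x^3/16 - 35 x/16.

P_7(x); series = 429 x^7/16 - 693 x^5/16 + 315 x^3/16 - 35 x/16


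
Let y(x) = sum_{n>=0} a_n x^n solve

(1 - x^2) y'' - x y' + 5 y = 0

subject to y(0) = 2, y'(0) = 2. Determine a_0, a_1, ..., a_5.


Ansatz: y(x) = sum_{n>=0} a_n x^n, so y'(x) = sum_{n>=1} n a_n x^(n-1) and y''(x) = sum_{n>=2} n(n-1) a_n x^(n-2).
Substitute into P(x) y'' + Q(x) y' + R(x) y = 0 with P(x) = 1 - x^2, Q(x) = -x, R(x) = 5, and match powers of x.
Initial conditions: a_0 = 2, a_1 = 2.
Setting the coefficient of each power of x to zero and solving order by order (substituting the coefficients already found):
  x^0: 2 a_2 + 5 a_0 = 0  ->  2 a_2 = -5 a_0 = -10  ->  a_2 = -5
  x^1: 6 a_3 + 4 a_1 = 0  ->  6 a_3 = -4 a_1 = -8  ->  a_3 = -4/3
  x^2: 12 a_4 + a_2 = 0  ->  12 a_4 = -a_2 = 5  ->  a_4 = 5/12
  x^3: 20 a_5 - 4 a_3 = 0  ->  20 a_5 = 4 a_3 = -16/3  ->  a_5 = -4/15
Truncated series: y(x) = 2 + 2 x - 5 x^2 - (4/3) x^3 + (5/12) x^4 - (4/15) x^5 + O(x^6).

a_0 = 2; a_1 = 2; a_2 = -5; a_3 = -4/3; a_4 = 5/12; a_5 = -4/15


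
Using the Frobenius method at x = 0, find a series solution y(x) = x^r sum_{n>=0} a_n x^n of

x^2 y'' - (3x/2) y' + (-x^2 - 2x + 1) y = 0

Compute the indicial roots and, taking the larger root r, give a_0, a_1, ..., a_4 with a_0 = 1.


Write in Frobenius form y'' + (p(x)/x) y' + (q(x)/x^2) y = 0:
  p(x) = -3/2,  q(x) = -x^2 - 2x + 1.
Indicial equation: r(r-1) + (-3/2) r + (1) = 0 -> roots r_1 = 2, r_2 = 1/2.
Take r = r_1 = 2. Let y(x) = x^r sum_{n>=0} a_n x^n with a_0 = 1.
Substitute y = x^r sum a_n x^n and match x^{r+n}. The recurrence is
  D(n) a_n - 2 a_{n-1} - 1 a_{n-2} = 0,  where D(n) = (r+n)(r+n-1) + (-3/2)(r+n) + (1).
  a_n = [2 a_{n-1} + 1 a_{n-2}] / D(n).
Since the indicial polynomial factors as (r - r_1)(r - r_2), D(n) = (r_1 + n - r_1)(r_1 + n - r_2) = n(n + 3/2).
Evaluating step by step (a_0 = 1):
  n = 1: D(1) = 1(1 + 3/2) = 5/2; numerator = 2(1) = 2; a_1 = (2)/(5/2) = 4/5
  n = 2: D(2) = 2(2 + 3/2) = 7; numerator = 2(4/5) + 1(1) = 13/5; a_2 = (13/5)/(7) = 13/35
  n = 3: D(3) = 3(3 + 3/2) = 27/2; numerator = 2(13/35) + 1(4/5) = 54/35; a_3 = (54/35)/(27/2) = 4/35
  n = 4: D(4) = 4(4 + 3/2) = 22; numerator = 2(4/35) + 1(13/35) = 3/5; a_4 = (3/5)/(22) = 3/110

r = 2; a_0 = 1; a_1 = 4/5; a_2 = 13/35; a_3 = 4/35; a_4 = 3/110


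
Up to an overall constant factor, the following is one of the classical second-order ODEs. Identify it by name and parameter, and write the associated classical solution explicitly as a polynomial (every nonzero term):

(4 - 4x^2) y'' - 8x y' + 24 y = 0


All three coefficients share the factor 4; dividing through by 4 gives  (1 - x^2) y'' - 2x y' + 6 y = 0.
This matches the Legendre equation (1 - x^2) y'' - 2x y' + n(n+1) y = 0 (note the -2x y' term) with n(n+1) = 6, so n = 2; the polynomial solution is P_2(x).
With y = sum_k a_k x^k, matching x^k gives (k+2)(k+1) a_{k+2} = [k(k+1) - n(n+1)] a_k = (k - 2)(k + 3) a_k. The right side vanishes at k = 2, so the series with the parity of 2 terminates at degree 2.
Standard normalization (P_n(1) = 1): leading coefficient (2n)!/(2^n (n!)^2) = 24/(4*4) = 3/2, so a_2 = 3/2. Work downward with a_k = (k+1)(k+2) a_{k+2} / ((k - 2)(k + 3)):
  a_0 = (1)(2)(3/2) / ((0 - 2)(0 + 3)) = 3/(-6) = -1/2
Hence P_2(x) = 3 x^2/2 - 1/2.

P_2(x); series = 3 x^2/2 - 1/2


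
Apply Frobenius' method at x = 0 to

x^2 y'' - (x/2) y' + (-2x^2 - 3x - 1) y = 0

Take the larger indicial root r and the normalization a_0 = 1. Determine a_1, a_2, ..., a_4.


Write in Frobenius form y'' + (p(x)/x) y' + (q(x)/x^2) y = 0:
  p(x) = -1/2,  q(x) = -2x^2 - 3x - 1.
Indicial equation: r(r-1) + (-1/2) r + (-1) = 0 -> roots r_1 = 2, r_2 = -1/2.
Take r = r_1 = 2. Let y(x) = x^r sum_{n>=0} a_n x^n with a_0 = 1.
Substitute y = x^r sum a_n x^n and match x^{r+n}. The recurrence is
  D(n) a_n - 3 a_{n-1} - 2 a_{n-2} = 0,  where D(n) = (r+n)(r+n-1) + (-1/2)(r+n) + (-1).
  a_n = [3 a_{n-1} + 2 a_{n-2}] / D(n).
Since the indicial polynomial factors as (r - r_1)(r - r_2), D(n) = (r_1 + n - r_1)(r_1 + n - r_2) = n(n + 5/2).
Evaluating step by step (a_0 = 1):
  n = 1: D(1) = 1(1 + 5/2) = 7/2; numerator = 3(1) = 3; a_1 = (3)/(7/2) = 6/7
  n = 2: D(2) = 2(2 + 5/2) = 9; numerator = 3(6/7) + 2(1) = 32/7; a_2 = (32/7)/(9) = 32/63
  n = 3: D(3) = 3(3 + 5/2) = 33/2; numerator = 3(32/63) + 2(6/7) = 68/21; a_3 = (68/21)/(33/2) = 136/693
  n = 4: D(4) = 4(4 + 5/2) = 26; numerator = 3(136/693) + 2(32/63) = 1112/693; a_4 = (1112/693)/(26) = 556/9009

r = 2; a_0 = 1; a_1 = 6/7; a_2 = 32/63; a_3 = 136/693; a_4 = 556/9009


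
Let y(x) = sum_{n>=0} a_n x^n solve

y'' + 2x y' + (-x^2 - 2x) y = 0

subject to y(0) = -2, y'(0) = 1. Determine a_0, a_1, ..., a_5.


Ansatz: y(x) = sum_{n>=0} a_n x^n, so y'(x) = sum_{n>=1} n a_n x^(n-1) and y''(x) = sum_{n>=2} n(n-1) a_n x^(n-2).
Substitute into P(x) y'' + Q(x) y' + R(x) y = 0 with P(x) = 1, Q(x) = 2x, R(x) = -x^2 - 2x, and match powers of x.
Initial conditions: a_0 = -2, a_1 = 1.
Setting the coefficient of each power of x to zero and solving order by order (substituting the coefficients already found):
  x^0: 2 a_2 = 0  ->  a_2 = 0
  x^1: 6 a_3 + 2 a_1 - 2 a_0 = 0  ->  6 a_3 = -2 a_1 + 2 a_0 = -6  ->  a_3 = -1
  x^2: 12 a_4 + 4 a_2 - 2 a_1 - a_0 = 0  ->  12 a_4 = -4 a_2 + 2 a_1 + a_0 = 0  ->  a_4 = 0
  x^3: 20 a_5 + 6 a_3 - 2 a_2 - a_1 = 0  ->  20 a_5 = -6 a_3 + 2 a_2 + a_1 = 7  ->  a_5 = 7/20
Truncated series: y(x) = -2 + x - x^3 + (7/20) x^5 + O(x^6).

a_0 = -2; a_1 = 1; a_2 = 0; a_3 = -1; a_4 = 0; a_5 = 7/20


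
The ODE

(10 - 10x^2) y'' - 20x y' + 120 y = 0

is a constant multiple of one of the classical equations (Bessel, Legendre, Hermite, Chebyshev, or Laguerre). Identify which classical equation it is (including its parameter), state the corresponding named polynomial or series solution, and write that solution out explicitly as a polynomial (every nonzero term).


All three coefficients share the factor 10; dividing through by 10 gives  (1 - x^2) y'' - 2x y' + 12 y = 0.
This matches the Legendre equation (1 - x^2) y'' - 2x y' + n(n+1) y = 0 (note the -2x y' term) with n(n+1) = 12, so n = 3; the polynomial solution is P_3(x).
With y = sum_k a_k x^k, matching x^k gives (k+2)(k+1) a_{k+2} = [k(k+1) - n(n+1)] a_k = (k - 3)(k + 4) a_k. The right side vanishes at k = 3, so the series with the parity of 3 terminates at degree 3.
Standard normalization (P_n(1) = 1): leading coefficient (2n)!/(2^n (n!)^2) = 720/(8*36) = 5/2, so a_3 = 5/2. Work downward with a_k = (k+1)(k+2) a_{k+2} / ((k - 3)(k + 4)):
  a_1 = (2)(3)(5/2) / ((1 - 3)(1 + 4)) = 15/(-10) = -3/2
Hence P_3(x) = 5 x^3/2 - 3 x/2.

P_3(x); series = 5 x^3/2 - 3 x/2


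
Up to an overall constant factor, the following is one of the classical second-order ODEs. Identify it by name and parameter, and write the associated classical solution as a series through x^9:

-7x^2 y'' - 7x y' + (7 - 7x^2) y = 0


All three coefficients share the factor -7; dividing through by -7 gives  x^2 y'' + x y' + (x^2 - 1) y = 0.
This matches the Bessel equation x^2 y'' + x y' + (x^2 - nu^2) y = 0 with nu^2 = 1, so nu = 1; the solution bounded at x = 0 is J_1(x).
Frobenius at x = 0: indicial roots ±nu; for r = nu the recurrence k(k + 2nu) c_k = -c_{k-2} gives the standard series J_nu(x) = sum_{k>=0} (-1)^k / (k! (k+nu)!) (x/2)^(2k+nu). Evaluate the first 5 terms:
  k = 0: (-1)^0 / (0! * 1! * 2^1) x^1 = 1/(1*1*2) x^1 = (1/2) x^1
  k = 1: (-1)^1 / (1! * 2! * 2^3) x^3 = -1/(1*2*8) x^3 = (-1/16) x^3
  k = 2: (-1)^2 / (2! * 3! * 2^5) x^5 = 1/(2*6*32) x^5 = (1/384) x^5
  k = 3: (-1)^3 / (3! * 4! * 2^7) x^7 = -1/(6*24*128) x^7 = (-1/18432) x^7
  k = 4: (-1)^4 / (4! * 5! * 2^9) x^9 = 1/(24*120*512) x^9 = (1/1474560) x^9
Hence J_1(x) = x^9/1474560 - x^7/18432 + x^5/384 - x^3/16 + x/2 + ....

J_1(x); series = x^9/1474560 - x^7/18432 + x^5/384 - x^3/16 + x/2


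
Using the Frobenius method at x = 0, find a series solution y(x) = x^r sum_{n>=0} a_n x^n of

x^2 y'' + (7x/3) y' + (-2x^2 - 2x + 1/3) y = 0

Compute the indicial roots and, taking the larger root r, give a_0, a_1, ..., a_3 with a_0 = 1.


Write in Frobenius form y'' + (p(x)/x) y' + (q(x)/x^2) y = 0:
  p(x) = 7/3,  q(x) = -2x^2 - 2x + 1/3.
Indicial equation: r(r-1) + (7/3) r + (1/3) = 0 -> roots r_1 = -1/3, r_2 = -1.
Take r = r_1 = -1/3. Let y(x) = x^r sum_{n>=0} a_n x^n with a_0 = 1.
Substitute y = x^r sum a_n x^n and match x^{r+n}. The recurrence is
  D(n) a_n - 2 a_{n-1} - 2 a_{n-2} = 0,  where D(n) = (r+n)(r+n-1) + (7/3)(r+n) + (1/3).
  a_n = [2 a_{n-1} + 2 a_{n-2}] / D(n).
Since the indicial polynomial factors as (r - r_1)(r - r_2), D(n) = (r_1 + n - r_1)(r_1 + n - r_2) = n(n + 2/3).
Evaluating step by step (a_0 = 1):
  n = 1: D(1) = 1(1 + 2/3) = 5/3; numerator = 2(1) = 2; a_1 = (2)/(5/3) = 6/5
  n = 2: D(2) = 2(2 + 2/3) = 16/3; numerator = 2(6/5) + 2(1) = 22/5; a_2 = (22/5)/(16/3) = 33/40
  n = 3: D(3) = 3(3 + 2/3) = 11; numerator = 2(33/40) + 2(6/5) = 81/20; a_3 = (81/20)/(11) = 81/220

r = -1/3; a_0 = 1; a_1 = 6/5; a_2 = 33/40; a_3 = 81/220


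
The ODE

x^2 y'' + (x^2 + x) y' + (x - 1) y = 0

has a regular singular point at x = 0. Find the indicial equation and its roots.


Divide by x^2 to reach normal form y'' + P_1(x) y' + P_2(x) y = 0 with P_1(x) = 1 + 1/x and P_2(x) = 1/x - 1/x^2.
x = 0 is a singular point because the y'-coefficient 1 + 1/x has a pole at x = 0 and the y-coefficient 1/x - 1/x^2 has a pole at x = 0.
It is a regular singular point because x P_1(x) = p(x) = x + 1 and x^2 P_2(x) = q(x) = x - 1 are polynomials, hence analytic at x = 0.
p(0) = 1,  q(0) = -1.
Indicial equation: r(r-1) + p(0) r + q(0) = 0, i.e. r^2 + (p(0) - 1) r + q(0) = 0, i.e. r^2 - 1 = 0.
Discriminant: (0)^2 - 4(-1) = 4, so r = (0 ± 2)/2.
Solving: r_1 = 1, r_2 = -1.

indicial: r^2 - 1 = 0; roots r_1 = 1, r_2 = -1


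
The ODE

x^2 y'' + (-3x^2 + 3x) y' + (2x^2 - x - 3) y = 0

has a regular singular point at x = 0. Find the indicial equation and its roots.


Divide by x^2 to reach normal form y'' + P_1(x) y' + P_2(x) y = 0 with P_1(x) = -3 + 3/x and P_2(x) = 2 - 1/x - 3/x^2.
x = 0 is a singular point because the y'-coefficient -3 + 3/x has a pole at x = 0 and the y-coefficient 2 - 1/x - 3/x^2 has a pole at x = 0.
It is a regular singular point because x P_1(x) = p(x) = 3 - 3x and x^2 P_2(x) = q(x) = 2x^2 - x - 3 are polynomials, hence analytic at x = 0.
p(0) = 3,  q(0) = -3.
Indicial equation: r(r-1) + p(0) r + q(0) = 0, i.e. r^2 + (p(0) - 1) r + q(0) = 0, i.e. r^2 + 2 r - 3 = 0.
Discriminant: (2)^2 - 4(-3) = 16, so r = (-2 ± 4)/2.
Solving: r_1 = 1, r_2 = -3.

indicial: r^2 + 2 r - 3 = 0; roots r_1 = 1, r_2 = -3


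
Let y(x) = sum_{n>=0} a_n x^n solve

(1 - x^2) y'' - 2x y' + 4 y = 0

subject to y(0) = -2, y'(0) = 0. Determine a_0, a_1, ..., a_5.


Ansatz: y(x) = sum_{n>=0} a_n x^n, so y'(x) = sum_{n>=1} n a_n x^(n-1) and y''(x) = sum_{n>=2} n(n-1) a_n x^(n-2).
Substitute into P(x) y'' + Q(x) y' + R(x) y = 0 with P(x) = 1 - x^2, Q(x) = -2x, R(x) = 4, and match powers of x.
Initial conditions: a_0 = -2, a_1 = 0.
Setting the coefficient of each power of x to zero and solving order by order (substituting the coefficients already found):
  x^0: 2 a_2 + 4 a_0 = 0  ->  2 a_2 = -4 a_0 = 8  ->  a_2 = 4
  x^1: 6 a_3 + 2 a_1 = 0  ->  6 a_3 = -2 a_1 = 0  ->  a_3 = 0
  x^2: 12 a_4 - 2 a_2 = 0  ->  12 a_4 = 2 a_2 = 8  ->  a_4 = 2/3
  x^3: 20 a_5 - 8 a_3 = 0  ->  20 a_5 = 8 a_3 = 0  ->  a_5 = 0
Truncated series: y(x) = -2 + 4 x^2 + (2/3) x^4 + O(x^6).

a_0 = -2; a_1 = 0; a_2 = 4; a_3 = 0; a_4 = 2/3; a_5 = 0


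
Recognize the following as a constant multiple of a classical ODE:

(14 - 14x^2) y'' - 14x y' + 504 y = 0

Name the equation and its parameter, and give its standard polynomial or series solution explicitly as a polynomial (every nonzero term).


All three coefficients share the factor 14; dividing through by 14 gives  (1 - x^2) y'' - x y' + 36 y = 0.
This matches the Chebyshev equation (1 - x^2) y'' - x y' + n^2 y = 0 (note the -x y' term, not -2x y') with n^2 = 36, so n = 6; the polynomial solution is T_6(x).
With y = sum_k a_k x^k, matching x^k gives (k+2)(k+1) a_{k+2} = (k^2 - n^2) a_k = (k - 6)(k + 6) a_k. The right side vanishes at k = 6, so the series with the parity of 6 terminates at degree 6.
Standard normalization: leading coefficient of T_n is 2^(n-1), so a_6 = 2^5 = 32. Work downward with a_k = (k+1)(k+2) a_{k+2} / ((k - 6)(k + 6)):
  a_4 = (5)(6)(32) / ((4 - 6)(4 + 6)) = 960/(-20) = -48
  a_2 = (3)(4)(-48) / ((2 - 6)(2 + 6)) = -576/(-32) = 18
  a_0 = (1)(2)(18) / ((0 - 6)(0 + 6)) = 36/(-36) = -1
Hence T_6(x) = 32 x^6 - 48 x^4 + 18 x^2 - 1.

T_6(x); series = 32 x^6 - 48 x^4 + 18 x^2 - 1


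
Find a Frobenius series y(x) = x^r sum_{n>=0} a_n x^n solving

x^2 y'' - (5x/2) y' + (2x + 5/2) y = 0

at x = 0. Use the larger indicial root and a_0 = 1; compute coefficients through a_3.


Write in Frobenius form y'' + (p(x)/x) y' + (q(x)/x^2) y = 0:
  p(x) = -5/2,  q(x) = 2x + 5/2.
Indicial equation: r(r-1) + (-5/2) r + (5/2) = 0 -> roots r_1 = 5/2, r_2 = 1.
Take r = r_1 = 5/2. Let y(x) = x^r sum_{n>=0} a_n x^n with a_0 = 1.
Substitute y = x^r sum a_n x^n and match x^{r+n}. The recurrence is
  D(n) a_n + 2 a_{n-1} = 0,  where D(n) = (r+n)(r+n-1) + (-5/2)(r+n) + (5/2).
  a_n = -2 / D(n) * a_{n-1}.
Since the indicial polynomial factors as (r - r_1)(r - r_2), D(n) = (r_1 + n - r_1)(r_1 + n - r_2) = n(n + 3/2).
Evaluating step by step (a_0 = 1):
  n = 1: D(1) = 1(1 + 3/2) = 5/2; numerator = -2(1) = -2; a_1 = (-2)/(5/2) = -4/5
  n = 2: D(2) = 2(2 + 3/2) = 7; numerator = -2(-4/5) = 8/5; a_2 = (8/5)/(7) = 8/35
  n = 3: D(3) = 3(3 + 3/2) = 27/2; numerator = -2(8/35) = -16/35; a_3 = (-16/35)/(27/2) = -32/945

r = 5/2; a_0 = 1; a_1 = -4/5; a_2 = 8/35; a_3 = -32/945


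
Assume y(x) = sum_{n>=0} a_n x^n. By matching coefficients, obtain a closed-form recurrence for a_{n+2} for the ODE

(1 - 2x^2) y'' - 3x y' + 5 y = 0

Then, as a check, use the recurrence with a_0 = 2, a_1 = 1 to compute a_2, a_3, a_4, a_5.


Substitute y = sum_n a_n x^n.
(1 - 2 x^2) y'' contributes (n+2)(n+1) a_{n+2} - 2 n(n-1) a_n at x^n.
-3 x y'(x) contributes -3 n a_n at x^n.
5 y(x) contributes 5 a_n at x^n.
Matching x^n: (n+2)(n+1) a_{n+2} + (-2 n(n-1) - 3 n + 5) a_n = 0.
Thus a_{n+2} = (2 n(n-1) + 3 n - 5) / ((n+1)(n+2)) * a_n.

Check with a_0 = 2, a_1 = 1 (apply the recurrence for n = 0, 1, 2, 3): a_0 = 2, a_1 = 1, a_2 = -5, a_3 = -1/3, a_4 = -25/12, a_5 = -4/15.

a_(n+2) = (2 n(n-1) + 3 n - 5) / ((n+1)(n+2)) * a_n; check: a_0 = 2, a_1 = 1, a_2 = -5, a_3 = -1/3, a_4 = -25/12, a_5 = -4/15


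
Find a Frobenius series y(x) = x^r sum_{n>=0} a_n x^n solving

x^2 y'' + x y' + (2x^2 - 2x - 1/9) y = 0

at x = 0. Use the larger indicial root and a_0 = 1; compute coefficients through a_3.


Write in Frobenius form y'' + (p(x)/x) y' + (q(x)/x^2) y = 0:
  p(x) = 1,  q(x) = 2x^2 - 2x - 1/9.
Indicial equation: r(r-1) + (1) r + (-1/9) = 0 -> roots r_1 = 1/3, r_2 = -1/3.
Take r = r_1 = 1/3. Let y(x) = x^r sum_{n>=0} a_n x^n with a_0 = 1.
Substitute y = x^r sum a_n x^n and match x^{r+n}. The recurrence is
  D(n) a_n - 2 a_{n-1} + 2 a_{n-2} = 0,  where D(n) = (r+n)(r+n-1) + (1)(r+n) + (-1/9).
  a_n = [2 a_{n-1} - 2 a_{n-2}] / D(n).
Since the indicial polynomial factors as (r - r_1)(r - r_2), D(n) = (r_1 + n - r_1)(r_1 + n - r_2) = n(n + 2/3).
Evaluating step by step (a_0 = 1):
  n = 1: D(1) = 1(1 + 2/3) = 5/3; numerator = 2(1) = 2; a_1 = (2)/(5/3) = 6/5
  n = 2: D(2) = 2(2 + 2/3) = 16/3; numerator = 2(6/5) - 2(1) = 2/5; a_2 = (2/5)/(16/3) = 3/40
  n = 3: D(3) = 3(3 + 2/3) = 11; numerator = 2(3/40) - 2(6/5) = -9/4; a_3 = (-9/4)/(11) = -9/44

r = 1/3; a_0 = 1; a_1 = 6/5; a_2 = 3/40; a_3 = -9/44


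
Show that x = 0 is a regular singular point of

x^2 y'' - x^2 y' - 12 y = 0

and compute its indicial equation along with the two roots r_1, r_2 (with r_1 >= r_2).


Divide by x^2 to reach normal form y'' + P_1(x) y' + P_2(x) y = 0 with P_1(x) = -1 and P_2(x) = -12/x^2.
x = 0 is a singular point because the y-coefficient -12/x^2 has a pole at x = 0.
It is a regular singular point because x P_1(x) = p(x) = -x and x^2 P_2(x) = q(x) = -12 are polynomials, hence analytic at x = 0.
p(0) = 0,  q(0) = -12.
Indicial equation: r(r-1) + p(0) r + q(0) = 0, i.e. r^2 + (p(0) - 1) r + q(0) = 0, i.e. r^2 - 1 r - 12 = 0.
Discriminant: (-1)^2 - 4(-12) = 49, so r = (1 ± 7)/2.
Solving: r_1 = 4, r_2 = -3.

indicial: r^2 - 1 r - 12 = 0; roots r_1 = 4, r_2 = -3


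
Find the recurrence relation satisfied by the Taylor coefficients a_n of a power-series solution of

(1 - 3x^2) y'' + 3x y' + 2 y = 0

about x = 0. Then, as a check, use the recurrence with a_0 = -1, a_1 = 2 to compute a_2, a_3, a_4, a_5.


Substitute y = sum_n a_n x^n.
(1 - 3 x^2) y'' contributes (n+2)(n+1) a_{n+2} - 3 n(n-1) a_n at x^n.
3 x y'(x) contributes 3 n a_n at x^n.
2 y(x) contributes 2 a_n at x^n.
Matching x^n: (n+2)(n+1) a_{n+2} + (-3 n(n-1) + 3 n + 2) a_n = 0.
Thus a_{n+2} = (3 n(n-1) - 3 n - 2) / ((n+1)(n+2)) * a_n.

Check with a_0 = -1, a_1 = 2 (apply the recurrence for n = 0, 1, 2, 3): a_0 = -1, a_1 = 2, a_2 = 1, a_3 = -5/3, a_4 = -1/6, a_5 = -7/12.

a_(n+2) = (3 n(n-1) - 3 n - 2) / ((n+1)(n+2)) * a_n; check: a_0 = -1, a_1 = 2, a_2 = 1, a_3 = -5/3, a_4 = -1/6, a_5 = -7/12


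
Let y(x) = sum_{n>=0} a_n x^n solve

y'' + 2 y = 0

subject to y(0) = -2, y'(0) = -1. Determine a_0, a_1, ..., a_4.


Ansatz: y(x) = sum_{n>=0} a_n x^n, so y'(x) = sum_{n>=1} n a_n x^(n-1) and y''(x) = sum_{n>=2} n(n-1) a_n x^(n-2).
Substitute into P(x) y'' + Q(x) y' + R(x) y = 0 with P(x) = 1, Q(x) = 0, R(x) = 2, and match powers of x.
Initial conditions: a_0 = -2, a_1 = -1.
Setting the coefficient of each power of x to zero and solving order by order (substituting the coefficients already found):
  x^0: 2 a_2 + 2 a_0 = 0  ->  2 a_2 = -2 a_0 = 4  ->  a_2 = 2
  x^1: 6 a_3 + 2 a_1 = 0  ->  6 a_3 = -2 a_1 = 2  ->  a_3 = 1/3
  x^2: 12 a_4 + 2 a_2 = 0  ->  12 a_4 = -2 a_2 = -4  ->  a_4 = -1/3
Truncated series: y(x) = -2 - x + 2 x^2 + (1/3) x^3 - (1/3) x^4 + O(x^5).

a_0 = -2; a_1 = -1; a_2 = 2; a_3 = 1/3; a_4 = -1/3


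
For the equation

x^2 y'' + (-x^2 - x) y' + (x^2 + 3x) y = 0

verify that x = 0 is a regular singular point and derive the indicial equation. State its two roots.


Divide by x^2 to reach normal form y'' + P_1(x) y' + P_2(x) y = 0 with P_1(x) = -1 - 1/x and P_2(x) = 1 + 3/x.
x = 0 is a singular point because the y'-coefficient -1 - 1/x has a pole at x = 0 and the y-coefficient 1 + 3/x has a pole at x = 0.
It is a regular singular point because x P_1(x) = p(x) = -x - 1 and x^2 P_2(x) = q(x) = x^2 + 3x are polynomials, hence analytic at x = 0.
p(0) = -1,  q(0) = 0.
Indicial equation: r(r-1) + p(0) r + q(0) = 0, i.e. r^2 + (p(0) - 1) r + q(0) = 0, i.e. r^2 - 2 r = 0.
Discriminant: (-2)^2 - 4(0) = 4, so r = (2 ± 2)/2.
Solving: r_1 = 2, r_2 = 0.

indicial: r^2 - 2 r = 0; roots r_1 = 2, r_2 = 0


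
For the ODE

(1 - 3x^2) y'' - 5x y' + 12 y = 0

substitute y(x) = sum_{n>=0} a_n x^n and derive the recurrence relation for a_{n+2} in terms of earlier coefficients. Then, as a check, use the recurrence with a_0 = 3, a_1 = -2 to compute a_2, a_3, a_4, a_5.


Substitute y = sum_n a_n x^n.
(1 - 3 x^2) y'' contributes (n+2)(n+1) a_{n+2} - 3 n(n-1) a_n at x^n.
-5 x y'(x) contributes -5 n a_n at x^n.
12 y(x) contributes 12 a_n at x^n.
Matching x^n: (n+2)(n+1) a_{n+2} + (-3 n(n-1) - 5 n + 12) a_n = 0.
Thus a_{n+2} = (3 n(n-1) + 5 n - 12) / ((n+1)(n+2)) * a_n.

Check with a_0 = 3, a_1 = -2 (apply the recurrence for n = 0, 1, 2, 3): a_0 = 3, a_1 = -2, a_2 = -18, a_3 = 7/3, a_4 = -6, a_5 = 49/20.

a_(n+2) = (3 n(n-1) + 5 n - 12) / ((n+1)(n+2)) * a_n; check: a_0 = 3, a_1 = -2, a_2 = -18, a_3 = 7/3, a_4 = -6, a_5 = 49/20


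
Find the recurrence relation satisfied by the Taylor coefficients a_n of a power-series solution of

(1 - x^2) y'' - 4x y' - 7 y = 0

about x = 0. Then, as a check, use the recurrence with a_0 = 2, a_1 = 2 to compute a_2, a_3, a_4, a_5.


Substitute y = sum_n a_n x^n.
(1 - 1 x^2) y'' contributes (n+2)(n+1) a_{n+2} - n(n-1) a_n at x^n.
-4 x y'(x) contributes -4 n a_n at x^n.
-7 y(x) contributes -7 a_n at x^n.
Matching x^n: (n+2)(n+1) a_{n+2} + (-n(n-1) - 4 n - 7) a_n = 0.
Thus a_{n+2} = (n(n-1) + 4 n + 7) / ((n+1)(n+2)) * a_n.

Check with a_0 = 2, a_1 = 2 (apply the recurrence for n = 0, 1, 2, 3): a_0 = 2, a_1 = 2, a_2 = 7, a_3 = 11/3, a_4 = 119/12, a_5 = 55/12.

a_(n+2) = (n(n-1) + 4 n + 7) / ((n+1)(n+2)) * a_n; check: a_0 = 2, a_1 = 2, a_2 = 7, a_3 = 11/3, a_4 = 119/12, a_5 = 55/12


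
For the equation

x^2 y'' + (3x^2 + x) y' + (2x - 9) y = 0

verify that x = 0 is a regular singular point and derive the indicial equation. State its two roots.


Divide by x^2 to reach normal form y'' + P_1(x) y' + P_2(x) y = 0 with P_1(x) = 3 + 1/x and P_2(x) = 2/x - 9/x^2.
x = 0 is a singular point because the y'-coefficient 3 + 1/x has a pole at x = 0 and the y-coefficient 2/x - 9/x^2 has a pole at x = 0.
It is a regular singular point because x P_1(x) = p(x) = 3x + 1 and x^2 P_2(x) = q(x) = 2x - 9 are polynomials, hence analytic at x = 0.
p(0) = 1,  q(0) = -9.
Indicial equation: r(r-1) + p(0) r + q(0) = 0, i.e. r^2 + (p(0) - 1) r + q(0) = 0, i.e. r^2 - 9 = 0.
Discriminant: (0)^2 - 4(-9) = 36, so r = (0 ± 6)/2.
Solving: r_1 = 3, r_2 = -3.

indicial: r^2 - 9 = 0; roots r_1 = 3, r_2 = -3


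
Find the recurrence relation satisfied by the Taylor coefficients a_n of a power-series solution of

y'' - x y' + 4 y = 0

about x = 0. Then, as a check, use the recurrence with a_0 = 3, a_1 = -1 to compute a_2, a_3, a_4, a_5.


Substitute y = sum_n a_n x^n.
y''(x) has coefficient (n+2)(n+1) a_{n+2} at x^n;
-x y'(x) has coefficient -n a_n at x^n (shift);
4 y(x) has coefficient 4 a_n at x^n.
Matching x^n: (n+2)(n+1) a_{n+2} + (-n + 4) a_n = 0.
Thus a_{n+2} = (n - 4) / ((n+1)(n+2)) * a_n.

Check with a_0 = 3, a_1 = -1 (apply the recurrence for n = 0, 1, 2, 3): a_0 = 3, a_1 = -1, a_2 = -6, a_3 = 1/2, a_4 = 1, a_5 = -1/40.

a_(n+2) = (n - 4) / ((n+1)(n+2)) * a_n; check: a_0 = 3, a_1 = -1, a_2 = -6, a_3 = 1/2, a_4 = 1, a_5 = -1/40


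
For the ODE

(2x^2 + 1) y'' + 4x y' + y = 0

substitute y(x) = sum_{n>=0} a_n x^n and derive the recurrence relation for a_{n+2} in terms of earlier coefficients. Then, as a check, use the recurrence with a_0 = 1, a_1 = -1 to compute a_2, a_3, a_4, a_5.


Substitute y = sum_n a_n x^n.
(1 + 2 x^2) y'' contributes (n+2)(n+1) a_{n+2} + 2 n(n-1) a_n at x^n.
4 x y'(x) contributes 4 n a_n at x^n.
y(x) contributes 1 a_n at x^n.
Matching x^n: (n+2)(n+1) a_{n+2} + (2 n(n-1) + 4 n + 1) a_n = 0.
Thus a_{n+2} = (-2 n(n-1) - 4 n - 1) / ((n+1)(n+2)) * a_n.

Check with a_0 = 1, a_1 = -1 (apply the recurrence for n = 0, 1, 2, 3): a_0 = 1, a_1 = -1, a_2 = -1/2, a_3 = 5/6, a_4 = 13/24, a_5 = -25/24.

a_(n+2) = (-2 n(n-1) - 4 n - 1) / ((n+1)(n+2)) * a_n; check: a_0 = 1, a_1 = -1, a_2 = -1/2, a_3 = 5/6, a_4 = 13/24, a_5 = -25/24


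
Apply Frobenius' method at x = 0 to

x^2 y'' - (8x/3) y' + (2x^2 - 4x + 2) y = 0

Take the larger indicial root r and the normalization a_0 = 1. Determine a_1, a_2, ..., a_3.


Write in Frobenius form y'' + (p(x)/x) y' + (q(x)/x^2) y = 0:
  p(x) = -8/3,  q(x) = 2x^2 - 4x + 2.
Indicial equation: r(r-1) + (-8/3) r + (2) = 0 -> roots r_1 = 3, r_2 = 2/3.
Take r = r_1 = 3. Let y(x) = x^r sum_{n>=0} a_n x^n with a_0 = 1.
Substitute y = x^r sum a_n x^n and match x^{r+n}. The recurrence is
  D(n) a_n - 4 a_{n-1} + 2 a_{n-2} = 0,  where D(n) = (r+n)(r+n-1) + (-8/3)(r+n) + (2).
  a_n = [4 a_{n-1} - 2 a_{n-2}] / D(n).
Since the indicial polynomial factors as (r - r_1)(r - r_2), D(n) = (r_1 + n - r_1)(r_1 + n - r_2) = n(n + 7/3).
Evaluating step by step (a_0 = 1):
  n = 1: D(1) = 1(1 + 7/3) = 10/3; numerator = 4(1) = 4; a_1 = (4)/(10/3) = 6/5
  n = 2: D(2) = 2(2 + 7/3) = 26/3; numerator = 4(6/5) - 2(1) = 14/5; a_2 = (14/5)/(26/3) = 21/65
  n = 3: D(3) = 3(3 + 7/3) = 16; numerator = 4(21/65) - 2(6/5) = -72/65; a_3 = (-72/65)/(16) = -9/130

r = 3; a_0 = 1; a_1 = 6/5; a_2 = 21/65; a_3 = -9/130


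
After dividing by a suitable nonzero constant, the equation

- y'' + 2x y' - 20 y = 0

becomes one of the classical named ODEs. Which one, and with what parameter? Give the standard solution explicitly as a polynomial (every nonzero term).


All three coefficients share the factor -1; dividing through by -1 gives  y'' - 2x y' + 20 y = 0.
This matches the Hermite equation y'' - 2x y' + 2n y = 0 with 2n = 20, so n = 10; the polynomial solution is H_10(x).
With y = sum_k a_k x^k, matching x^k gives (k+2)(k+1) a_{k+2} = 2(k - n) a_k = 2(k - 10) a_k. The right side vanishes at k = 10, so the series with the parity of 10 terminates at degree 10.
Standard normalization: leading coefficient of H_n is 2^n, so a_10 = 2^10 = 1024. Work downward with a_k = (k+1)(k+2) a_{k+2} / (2(k - n)):
  a_8 = (9)(10)(1024) / (2(8 - 10)) = 92160/(-4) = -23040
  a_6 = (7)(8)(-23040) / (2(6 - 10)) = -1290240/(-8) = 161280
  a_4 = (5)(6)(161280) / (2(4 - 10)) = 4838400/(-12) = -403200
  a_2 = (3)(4)(-403200) / (2(2 - 10)) = -4838400/(-16) = 302400
  a_0 = (1)(2)(302400) / (2(0 - 10)) = 604800/(-20) = -30240
Hence H_10(x) = 1024 x^10 - 23040 x^8 + 161280 x^6 - 403200 x^4 + 302400 x^2 - 30240.

H_10(x); series = 1024 x^10 - 23040 x^8 + 161280 x^6 - 403200 x^4 + 302400 x^2 - 30240


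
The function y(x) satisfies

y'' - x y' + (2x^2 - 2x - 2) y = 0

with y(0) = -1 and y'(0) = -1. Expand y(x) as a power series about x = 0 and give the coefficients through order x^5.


Ansatz: y(x) = sum_{n>=0} a_n x^n, so y'(x) = sum_{n>=1} n a_n x^(n-1) and y''(x) = sum_{n>=2} n(n-1) a_n x^(n-2).
Substitute into P(x) y'' + Q(x) y' + R(x) y = 0 with P(x) = 1, Q(x) = -x, R(x) = 2x^2 - 2x - 2, and match powers of x.
Initial conditions: a_0 = -1, a_1 = -1.
Setting the coefficient of each power of x to zero and solving order by order (substituting the coefficients already found):
  x^0: 2 a_2 - 2 a_0 = 0  ->  2 a_2 = 2 a_0 = -2  ->  a_2 = -1
  x^1: 6 a_3 - 3 a_1 - 2 a_0 = 0  ->  6 a_3 = 3 a_1 + 2 a_0 = -5  ->  a_3 = -5/6
  x^2: 12 a_4 - 4 a_2 - 2 a_1 + 2 a_0 = 0  ->  12 a_4 = 4 a_2 + 2 a_1 - 2 a_0 = -4  ->  a_4 = -1/3
  x^3: 20 a_5 - 5 a_3 - 2 a_2 + 2 a_1 = 0  ->  20 a_5 = 5 a_3 + 2 a_2 - 2 a_1 = -25/6  ->  a_5 = -5/24
Truncated series: y(x) = -1 - x - x^2 - (5/6) x^3 - (1/3) x^4 - (5/24) x^5 + O(x^6).

a_0 = -1; a_1 = -1; a_2 = -1; a_3 = -5/6; a_4 = -1/3; a_5 = -5/24


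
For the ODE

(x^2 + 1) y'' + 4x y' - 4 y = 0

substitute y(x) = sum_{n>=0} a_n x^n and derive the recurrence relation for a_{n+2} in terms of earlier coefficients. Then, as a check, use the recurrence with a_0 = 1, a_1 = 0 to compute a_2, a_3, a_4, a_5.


Substitute y = sum_n a_n x^n.
(1 + 1 x^2) y'' contributes (n+2)(n+1) a_{n+2} + n(n-1) a_n at x^n.
4 x y'(x) contributes 4 n a_n at x^n.
-4 y(x) contributes -4 a_n at x^n.
Matching x^n: (n+2)(n+1) a_{n+2} + (n(n-1) + 4 n - 4) a_n = 0.
Thus a_{n+2} = (-n(n-1) - 4 n + 4) / ((n+1)(n+2)) * a_n.

Check with a_0 = 1, a_1 = 0 (apply the recurrence for n = 0, 1, 2, 3): a_0 = 1, a_1 = 0, a_2 = 2, a_3 = 0, a_4 = -1, a_5 = 0.

a_(n+2) = (-n(n-1) - 4 n + 4) / ((n+1)(n+2)) * a_n; check: a_0 = 1, a_1 = 0, a_2 = 2, a_3 = 0, a_4 = -1, a_5 = 0


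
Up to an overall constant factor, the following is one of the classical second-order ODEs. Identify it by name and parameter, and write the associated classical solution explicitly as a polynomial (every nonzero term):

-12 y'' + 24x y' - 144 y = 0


All three coefficients share the factor -12; dividing through by -12 gives  y'' - 2x y' + 12 y = 0.
This matches the Hermite equation y'' - 2x y' + 2n y = 0 with 2n = 12, so n = 6; the polynomial solution is H_6(x).
With y = sum_k a_k x^k, matching x^k gives (k+2)(k+1) a_{k+2} = 2(k - n) a_k = 2(k - 6) a_k. The right side vanishes at k = 6, so the series with the parity of 6 terminates at degree 6.
Standard normalization: leading coefficient of H_n is 2^n, so a_6 = 2^6 = 64. Work downward with a_k = (k+1)(k+2) a_{k+2} / (2(k - n)):
  a_4 = (5)(6)(64) / (2(4 - 6)) = 1920/(-4) = -480
  a_2 = (3)(4)(-480) / (2(2 - 6)) = -5760/(-8) = 720
  a_0 = (1)(2)(720) / (2(0 - 6)) = 1440/(-12) = -120
Hence H_6(x) = 64 x^6 - 480 x^4 + 720 x^2 - 120.

H_6(x); series = 64 x^6 - 480 x^4 + 720 x^2 - 120


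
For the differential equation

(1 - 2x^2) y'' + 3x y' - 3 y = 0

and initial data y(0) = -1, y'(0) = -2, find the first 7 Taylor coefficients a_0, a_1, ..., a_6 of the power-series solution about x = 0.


Ansatz: y(x) = sum_{n>=0} a_n x^n, so y'(x) = sum_{n>=1} n a_n x^(n-1) and y''(x) = sum_{n>=2} n(n-1) a_n x^(n-2).
Substitute into P(x) y'' + Q(x) y' + R(x) y = 0 with P(x) = 1 - 2x^2, Q(x) = 3x, R(x) = -3, and match powers of x.
Initial conditions: a_0 = -1, a_1 = -2.
Setting the coefficient of each power of x to zero and solving order by order (substituting the coefficients already found):
  x^0: 2 a_2 - 3 a_0 = 0  ->  2 a_2 = 3 a_0 = -3  ->  a_2 = -3/2
  x^1: 6 a_3 = 0  ->  a_3 = 0
  x^2: 12 a_4 - a_2 = 0  ->  12 a_4 = a_2 = -3/2  ->  a_4 = -1/8
  x^3: 20 a_5 - 6 a_3 = 0  ->  20 a_5 = 6 a_3 = 0  ->  a_5 = 0
  x^4: 30 a_6 - 15 a_4 = 0  ->  30 a_6 = 15 a_4 = -15/8  ->  a_6 = -1/16
Truncated series: y(x) = -1 - 2 x - (3/2) x^2 - (1/8) x^4 - (1/16) x^6 + O(x^7).

a_0 = -1; a_1 = -2; a_2 = -3/2; a_3 = 0; a_4 = -1/8; a_5 = 0; a_6 = -1/16


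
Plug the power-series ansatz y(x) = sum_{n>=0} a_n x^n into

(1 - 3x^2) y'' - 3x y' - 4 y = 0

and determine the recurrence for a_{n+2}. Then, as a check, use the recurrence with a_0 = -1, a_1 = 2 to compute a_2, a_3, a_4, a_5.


Substitute y = sum_n a_n x^n.
(1 - 3 x^2) y'' contributes (n+2)(n+1) a_{n+2} - 3 n(n-1) a_n at x^n.
-3 x y'(x) contributes -3 n a_n at x^n.
-4 y(x) contributes -4 a_n at x^n.
Matching x^n: (n+2)(n+1) a_{n+2} + (-3 n(n-1) - 3 n - 4) a_n = 0.
Thus a_{n+2} = (3 n(n-1) + 3 n + 4) / ((n+1)(n+2)) * a_n.

Check with a_0 = -1, a_1 = 2 (apply the recurrence for n = 0, 1, 2, 3): a_0 = -1, a_1 = 2, a_2 = -2, a_3 = 7/3, a_4 = -8/3, a_5 = 217/60.

a_(n+2) = (3 n(n-1) + 3 n + 4) / ((n+1)(n+2)) * a_n; check: a_0 = -1, a_1 = 2, a_2 = -2, a_3 = 7/3, a_4 = -8/3, a_5 = 217/60


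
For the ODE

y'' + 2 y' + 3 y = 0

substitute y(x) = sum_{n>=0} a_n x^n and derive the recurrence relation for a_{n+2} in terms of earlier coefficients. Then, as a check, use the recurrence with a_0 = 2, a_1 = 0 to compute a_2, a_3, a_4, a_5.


Substitute y = sum_n a_n x^n.
y''(x) has coefficient (n+2)(n+1) a_{n+2} at x^n;
2 y'(x) has coefficient 2 (n+1) a_{n+1} at x^n;
3 y(x) has coefficient 3 a_n at x^n.
Matching x^n: (n+2)(n+1) a_{n+2} + 2 (n+1) a_{n+1} + 3 a_n = 0.
Thus a_{n+2} = [-2 (n+1) a_{n+1} - 3 a_n] / ((n+1)(n+2)).

Check with a_0 = 2, a_1 = 0 (apply the recurrence for n = 0, 1, 2, 3): a_0 = 2, a_1 = 0, a_2 = -3, a_3 = 2, a_4 = -1/4, a_5 = -1/5.

a_(n+2) = [-2 (n+1) a_(n+1) - 3 a_n] / ((n+1)(n+2)); check: a_0 = 2, a_1 = 0, a_2 = -3, a_3 = 2, a_4 = -1/4, a_5 = -1/5


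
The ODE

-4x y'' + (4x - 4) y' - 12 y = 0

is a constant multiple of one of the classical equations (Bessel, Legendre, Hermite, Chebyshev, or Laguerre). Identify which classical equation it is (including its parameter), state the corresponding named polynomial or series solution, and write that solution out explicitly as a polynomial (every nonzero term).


All three coefficients share the factor -4; dividing through by -4 gives  x y'' + (1 - x) y' + 3 y = 0.
This matches the Laguerre equation x y'' + (1 - x) y' + n y = 0 with n = 3; the polynomial solution is L_3(x).
With y = sum_k a_k x^k, matching x^k gives (k+1)k a_{k+1} + (k+1) a_{k+1} - k a_k + n a_k = 0, i.e. (k+1)^2 a_{k+1} = (k - n) a_k = (k - 3) a_k. The right side vanishes at k = 3, so the series terminates at degree 3.
Standard normalization L_n(0) = 1 gives a_0 = 1. Work upward with a_{k+1} = (k - 3) a_k / (k+1)^2:
  a_1 = (0 - 3)(1) / 1^2 = -3/1 = -3
  a_2 = (1 - 3)(-3) / 2^2 = 6/4 = 3/2
  a_3 = (2 - 3)(3/2) / 3^2 = (-3/2)/9 = -1/6
Hence L_3(x) = -x^3/6 + 3 x^2/2 - 3 x + 1.

L_3(x); series = -x^3/6 + 3 x^2/2 - 3 x + 1


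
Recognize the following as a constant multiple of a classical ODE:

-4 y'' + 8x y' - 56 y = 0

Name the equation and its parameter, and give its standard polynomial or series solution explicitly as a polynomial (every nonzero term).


All three coefficients share the factor -4; dividing through by -4 gives  y'' - 2x y' + 14 y = 0.
This matches the Hermite equation y'' - 2x y' + 2n y = 0 with 2n = 14, so n = 7; the polynomial solution is H_7(x).
With y = sum_k a_k x^k, matching x^k gives (k+2)(k+1) a_{k+2} = 2(k - n) a_k = 2(k - 7) a_k. The right side vanishes at k = 7, so the series with the parity of 7 terminates at degree 7.
Standard normalization: leading coefficient of H_n is 2^n, so a_7 = 2^7 = 128. Work downward with a_k = (k+1)(k+2) a_{k+2} / (2(k - n)):
  a_5 = (6)(7)(128) / (2(5 - 7)) = 5376/(-4) = -1344
  a_3 = (4)(5)(-1344) / (2(3 - 7)) = -26880/(-8) = 3360
  a_1 = (2)(3)(3360) / (2(1 - 7)) = 20160/(-12) = -1680
Hence H_7(x) = 128 x^7 - 1344 x^5 + 3360 x^3 - 1680 x.

H_7(x); series = 128 x^7 - 1344 x^5 + 3360 x^3 - 1680 x


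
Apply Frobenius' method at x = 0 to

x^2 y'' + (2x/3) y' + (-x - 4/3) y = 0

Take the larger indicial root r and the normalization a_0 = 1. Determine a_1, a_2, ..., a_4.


Write in Frobenius form y'' + (p(x)/x) y' + (q(x)/x^2) y = 0:
  p(x) = 2/3,  q(x) = -x - 4/3.
Indicial equation: r(r-1) + (2/3) r + (-4/3) = 0 -> roots r_1 = 4/3, r_2 = -1.
Take r = r_1 = 4/3. Let y(x) = x^r sum_{n>=0} a_n x^n with a_0 = 1.
Substitute y = x^r sum a_n x^n and match x^{r+n}. The recurrence is
  D(n) a_n - 1 a_{n-1} = 0,  where D(n) = (r+n)(r+n-1) + (2/3)(r+n) + (-4/3).
  a_n = 1 / D(n) * a_{n-1}.
Since the indicial polynomial factors as (r - r_1)(r - r_2), D(n) = (r_1 + n - r_1)(r_1 + n - r_2) = n(n + 7/3).
Evaluating step by step (a_0 = 1):
  n = 1: D(1) = 1(1 + 7/3) = 10/3; numerator = 1(1) = 1; a_1 = (1)/(10/3) = 3/10
  n = 2: D(2) = 2(2 + 7/3) = 26/3; numerator = 1(3/10) = 3/10; a_2 = (3/10)/(26/3) = 9/260
  n = 3: D(3) = 3(3 + 7/3) = 16; numerator = 1(9/260) = 9/260; a_3 = (9/260)/(16) = 9/4160
  n = 4: D(4) = 4(4 + 7/3) = 76/3; numerator = 1(9/4160) = 9/4160; a_4 = (9/4160)/(76/3) = 27/316160

r = 4/3; a_0 = 1; a_1 = 3/10; a_2 = 9/260; a_3 = 9/4160; a_4 = 27/316160
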